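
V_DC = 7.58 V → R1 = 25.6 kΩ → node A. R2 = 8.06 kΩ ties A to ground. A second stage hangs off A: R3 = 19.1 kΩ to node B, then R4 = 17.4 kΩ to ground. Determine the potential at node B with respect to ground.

Node A sees R2 in parallel with the series input of stage 2, R3 + R4 = 36.50 kΩ.
Effective lower resistance at A: R2 ‖ 36.50 = 6.602 kΩ.
First divider: V_A = V_DC · 6.602/(25.6 + 6.602) = 1.554 V.
V_B = V_A × 0.4767 = 0.7408 V.

V_B ≈ 0.741 V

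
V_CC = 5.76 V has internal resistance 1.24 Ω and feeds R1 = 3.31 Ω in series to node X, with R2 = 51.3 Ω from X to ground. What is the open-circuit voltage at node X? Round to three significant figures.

R1' = 1.24 + 3.31 = 4.550 Ω (source resistance + R1).
Open-circuit (no load on X): V_th = V_CC · R2/(R1' + R2) = 5.76 × 51.3/(4.550 + 51.3) = 5.291 V.

V_th ≈ 5.29 V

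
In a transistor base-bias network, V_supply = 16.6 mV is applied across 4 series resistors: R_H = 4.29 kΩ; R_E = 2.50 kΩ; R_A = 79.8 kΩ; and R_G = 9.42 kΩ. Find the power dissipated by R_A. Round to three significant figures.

ΣR = 96.01 kΩ → I = 16.6/96.01 = 0.1729 µA.
V(R_A) = I·R = 13.80 mV; P = V·I = 13.80 × 0.1729 = 2.386 nW.

P ≈ 2.39 nW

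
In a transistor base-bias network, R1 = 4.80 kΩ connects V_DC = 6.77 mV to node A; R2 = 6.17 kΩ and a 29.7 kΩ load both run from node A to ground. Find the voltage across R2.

V_out ≈ 3.49 mV

R2 ‖ R_L = (6.17 × 29.7)/(6.17 + 29.7) = 5.109 kΩ.
Then V_out = V_DC · R2'/(R1 + R2') = 6.77 × 5.109/9.909 = 3.490 mV.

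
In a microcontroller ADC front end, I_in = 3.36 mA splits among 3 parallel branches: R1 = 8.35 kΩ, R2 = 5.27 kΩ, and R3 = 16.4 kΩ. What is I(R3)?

ΣG = 1/8.35 + 1/5.27 + 1/16.4 = 0.3705.
By the current-divider rule, I = I_in · G_k/ΣG = 3.36 × 0.1646 = 0.5530 mA.

I ≈ 0.553 mA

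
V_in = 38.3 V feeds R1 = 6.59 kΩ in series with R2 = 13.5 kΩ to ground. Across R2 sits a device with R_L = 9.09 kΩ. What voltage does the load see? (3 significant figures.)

First combine the lower leg with the load: R2 ‖ R_L = 5.432 kΩ.
Then V_out = V_in · R2'/(R1 + R2') = 38.3 × 5.432/12.02 = 17.31 V.

V_out ≈ 17.3 V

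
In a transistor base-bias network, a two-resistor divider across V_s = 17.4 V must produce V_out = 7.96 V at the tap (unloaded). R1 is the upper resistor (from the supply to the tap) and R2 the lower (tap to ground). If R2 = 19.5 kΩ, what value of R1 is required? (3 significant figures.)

R1 ≈ 23.1 kΩ

Required fraction k = V_out/V_s = 0.4575.
So R1 = R2 · (V_s/V_out − 1) = 19.5 × (17.4/7.96 − 1) = 19.5 × 1.186 = 23.13 kΩ.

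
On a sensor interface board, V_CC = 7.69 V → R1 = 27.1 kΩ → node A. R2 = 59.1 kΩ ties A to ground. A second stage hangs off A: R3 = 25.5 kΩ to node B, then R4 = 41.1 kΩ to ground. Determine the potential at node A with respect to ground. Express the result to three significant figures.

Looking into the second stage from A: R3 + R4 = 66.60 kΩ appears in parallel with R2.
Effective lower resistance at A: R2 ‖ 66.60 = 31.31 kΩ.
First divider: V_A = V_CC · 31.31/(27.1 + 31.31) = 4.122 V.

V_A ≈ 4.12 V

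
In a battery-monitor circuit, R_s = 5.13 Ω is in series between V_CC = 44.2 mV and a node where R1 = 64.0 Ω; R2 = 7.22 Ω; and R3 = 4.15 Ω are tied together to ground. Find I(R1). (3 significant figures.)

Combine the parallel branches: R_p = (1/64.0 + 1/7.22 + 1/4.15)⁻¹ = 2.531 Ω.
Node voltage V_A = V_CC · R_p/(R_s + R_p) = 44.2 × 0.3304 = 14.60 mV.
I(R1) = V_A / R1 = 14.60/64.0 = 0.2282 mA.
(Equivalently: I_total = 5.769 mA, then current-divider fraction G_k/ΣG = 0.03955.)

I ≈ 0.228 mA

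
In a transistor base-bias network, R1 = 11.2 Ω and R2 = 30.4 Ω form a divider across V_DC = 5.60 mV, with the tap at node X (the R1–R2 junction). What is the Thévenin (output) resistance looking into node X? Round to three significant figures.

Looking into X with the source shorted: R_th = R1·R2/(R1+R2) = 11.20 × 30.4/41.60 = 8.185 Ω.

R_th ≈ 8.18 Ω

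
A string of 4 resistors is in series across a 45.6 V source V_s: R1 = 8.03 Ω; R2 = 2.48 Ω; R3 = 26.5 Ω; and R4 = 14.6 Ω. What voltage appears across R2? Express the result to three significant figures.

Series total: ΣR = 8.03 + 2.48 + 26.5 + 14.6 = 51.61 Ω.
By the voltage-divider rule, V = 45.6 × 2.480/51.61 = 2.191 V.

V ≈ 2.19 V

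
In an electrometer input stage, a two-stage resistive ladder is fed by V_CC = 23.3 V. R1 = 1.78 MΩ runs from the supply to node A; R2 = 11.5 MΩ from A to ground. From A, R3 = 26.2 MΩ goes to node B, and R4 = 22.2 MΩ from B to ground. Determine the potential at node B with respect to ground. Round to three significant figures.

V_B ≈ 8.97 V

Node A sees R2 in parallel with the series input of stage 2, R3 + R4 = 48.40 MΩ.
Effective lower resistance at A: R2 ‖ 48.40 = 9.292 MΩ.
V_A = 23.3 × 9.292/(1.78 + 9.292) = 19.55 V.
Then the unloaded second divider: V_B = V_A × R4/(R3+R4) = 19.55 × 0.4587 = 8.969 V.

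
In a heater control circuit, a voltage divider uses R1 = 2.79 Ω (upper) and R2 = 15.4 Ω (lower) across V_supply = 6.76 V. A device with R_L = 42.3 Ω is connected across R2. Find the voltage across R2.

R2 ‖ R_L = (15.4 × 42.3)/(15.4 + 42.3) = 11.29 Ω.
Then V_out = V_supply · R2'/(R1 + R2') = 6.76 × 11.29/14.08 = 5.420 V.

V_out ≈ 5.42 V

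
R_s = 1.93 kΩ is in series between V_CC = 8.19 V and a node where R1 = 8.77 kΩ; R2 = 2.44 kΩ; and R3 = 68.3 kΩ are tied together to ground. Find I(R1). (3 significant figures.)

Parallel bank: R_p = 1/(1/8.77 + 1/2.44 + 1/68.3) = 1.857 kΩ.
Node voltage V_A = V_CC · R_p/(R_s + R_p) = 8.19 × 0.4904 = 4.016 V.
I(R1) = V_A / R1 = 4.016/8.77 = 0.4579 mA.

I ≈ 0.458 mA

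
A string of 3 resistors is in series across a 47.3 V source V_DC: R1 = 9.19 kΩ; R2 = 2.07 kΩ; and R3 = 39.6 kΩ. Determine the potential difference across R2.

ΣR = 9.19 + 2.07 + 39.6 = 50.86 kΩ.
Voltage divider: V = V_DC · (2.070 / 50.86) = 47.3 × 0.04070 = 1.925 V.

V ≈ 1.93 V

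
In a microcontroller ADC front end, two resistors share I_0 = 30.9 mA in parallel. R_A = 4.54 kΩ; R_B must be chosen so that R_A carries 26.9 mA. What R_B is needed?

The fraction through R_A equals R_B/(R_A+R_B).
With f = 0.8706, R_B = R_A · f/(1−f) = 4.54 × 6.725 = 30.53 kΩ.

R_B ≈ 30.5 kΩ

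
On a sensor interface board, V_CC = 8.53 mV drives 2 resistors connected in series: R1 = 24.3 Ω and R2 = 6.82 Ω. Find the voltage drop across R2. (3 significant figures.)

ΣR = 24.3 + 6.82 = 31.12 Ω.
V = V_CC · R/ΣR = 8.53 × 0.2192 = 1.869 mV.

V ≈ 1.87 mV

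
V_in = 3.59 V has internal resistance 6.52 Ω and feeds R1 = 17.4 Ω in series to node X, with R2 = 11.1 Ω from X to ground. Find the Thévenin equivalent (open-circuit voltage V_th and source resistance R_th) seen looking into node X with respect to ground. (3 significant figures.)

R1' = 6.52 + 17.4 = 23.92 Ω (source resistance + R1).
With X open, the divider is unloaded: V_th = 3.59 × 11.1/35.02 = 1.138 V.
With V_in suppressed (replaced by a short), R_th = R1' ‖ R2 = (23.92 × 11.1)/(23.92 + 11.1) = 7.582 Ω.

V_th ≈ 1.14 V, R_th ≈ 7.58 Ω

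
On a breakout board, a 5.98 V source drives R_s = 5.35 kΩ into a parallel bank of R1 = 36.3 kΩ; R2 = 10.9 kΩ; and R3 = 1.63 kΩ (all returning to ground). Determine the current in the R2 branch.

I ≈ 0.111 mA

Equivalent of the parallel group: R_p = 1.365 kΩ.
V_A = 5.98 × 1.365/6.715 = 1.215 V.
Branch current I = V_A/R2 = 1.215/10.9 = 0.1115 mA.
(Check via current divider: I_total = 0.8906 mA; share G_k/ΣG = 0.1252 → same result.)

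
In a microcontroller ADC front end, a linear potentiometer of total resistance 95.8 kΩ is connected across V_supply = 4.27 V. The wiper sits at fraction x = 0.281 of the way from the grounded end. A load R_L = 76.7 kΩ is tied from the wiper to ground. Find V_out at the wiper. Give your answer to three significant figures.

Split the track: R_lower = x·R_p = 26.92 kΩ, R_upper = (1−x)·R_p = 68.88 kΩ.
Lower segment in parallel with the load: 26.92 ‖ 76.7 = 19.93 kΩ.
V_out = 4.27 × 19.93/(68.88 + 19.93) = 0.9581 V.
(Unloaded: V_out = x·V_supply = 1.20 V.)

V_out ≈ 0.958 V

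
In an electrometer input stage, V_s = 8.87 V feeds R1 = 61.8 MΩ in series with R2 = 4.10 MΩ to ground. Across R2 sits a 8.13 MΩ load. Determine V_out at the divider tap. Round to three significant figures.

V_out ≈ 0.375 V

The load sits in parallel with R2, giving an effective lower resistance R2' = R2·R_L/(R2+R_L) = 2.726 MΩ.
Voltage divider with the loaded lower leg: V_out = 8.87 × 2.726/(61.8 + 2.726) = 8.87 × 0.04224 = 0.3747 V.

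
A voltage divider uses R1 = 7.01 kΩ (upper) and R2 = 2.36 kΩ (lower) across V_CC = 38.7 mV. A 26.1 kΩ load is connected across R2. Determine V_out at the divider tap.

First combine the lower leg with the load: R2 ‖ R_L = 2.164 kΩ.
Then V_out = V_CC · R2'/(R1 + R2') = 38.7 × 2.164/9.174 = 9.130 mV.
(Unloaded it would be 9.75 mV; the load pulls it down.)

V_out ≈ 9.13 mV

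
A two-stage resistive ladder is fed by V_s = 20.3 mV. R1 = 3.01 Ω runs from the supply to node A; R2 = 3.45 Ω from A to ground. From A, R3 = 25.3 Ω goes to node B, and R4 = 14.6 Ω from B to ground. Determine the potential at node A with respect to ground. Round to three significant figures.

V_A ≈ 10.4 mV

Node A sees R2 in parallel with the series input of stage 2, R3 + R4 = 39.90 Ω.
R2 ‖ (R3+R4) = 3.175 Ω.
First divider: V_A = V_s · 3.175/(3.01 + 3.175) = 10.42 mV.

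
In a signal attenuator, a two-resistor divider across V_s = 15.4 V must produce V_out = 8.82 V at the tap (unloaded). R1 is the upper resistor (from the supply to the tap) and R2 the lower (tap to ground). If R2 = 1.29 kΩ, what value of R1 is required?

R1 ≈ 0.962 kΩ

Required fraction k = V_out/V_s = 0.5727.
R1 = R2·(1/k − 1) = 1.29 × 0.7460 = 0.9624 kΩ.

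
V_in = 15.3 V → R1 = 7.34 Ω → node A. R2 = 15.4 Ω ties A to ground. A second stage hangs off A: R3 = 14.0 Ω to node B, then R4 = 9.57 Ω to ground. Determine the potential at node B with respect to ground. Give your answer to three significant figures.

V_B ≈ 3.47 V

Node A sees R2 in parallel with the series input of stage 2, R3 + R4 = 23.57 Ω.
Effective lower resistance at A: R2 ‖ 23.57 = 9.314 Ω.
V_A = 15.3 × 9.314/(7.34 + 9.314) = 8.557 V.
V_B = V_A × 0.4060 = 3.474 V.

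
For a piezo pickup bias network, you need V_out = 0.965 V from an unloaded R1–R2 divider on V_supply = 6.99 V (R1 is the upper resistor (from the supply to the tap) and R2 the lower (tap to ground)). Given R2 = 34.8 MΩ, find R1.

The divider ratio is R2/(R1+R2) = 0.965/6.99 = 0.1381.
Rearranging, R1 = R2·(1−k)/k = 34.8 × 6.244 = 217.3 MΩ.

R1 ≈ 217 MΩ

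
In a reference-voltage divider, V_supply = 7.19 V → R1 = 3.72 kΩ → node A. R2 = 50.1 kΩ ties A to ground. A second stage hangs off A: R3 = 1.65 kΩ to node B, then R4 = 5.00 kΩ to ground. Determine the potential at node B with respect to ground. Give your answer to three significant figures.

Looking into the second stage from A: R3 + R4 = 6.650 kΩ appears in parallel with R2.
R2 ‖ (R3+R4) = 5.871 kΩ.
First divider: V_A = V_supply · 5.871/(3.72 + 5.871) = 4.401 V.
Stage 2 is unloaded, so V_B = V_A · R4/(R3+R4) = 4.401 × 5.00/6.650 = 3.309 V.

V_B ≈ 3.31 V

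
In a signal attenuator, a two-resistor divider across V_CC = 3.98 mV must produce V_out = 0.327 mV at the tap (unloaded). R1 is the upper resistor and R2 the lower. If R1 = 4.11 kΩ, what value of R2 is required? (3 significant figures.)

Required fraction k = V_out/V_CC = 0.08216.
So R2 = R1 · V_out/(V_CC − V_out) = 4.11 × 0.327/(3.98 − 0.327) = 4.11 × 0.08952 = 0.3679 kΩ.

R2 ≈ 0.368 kΩ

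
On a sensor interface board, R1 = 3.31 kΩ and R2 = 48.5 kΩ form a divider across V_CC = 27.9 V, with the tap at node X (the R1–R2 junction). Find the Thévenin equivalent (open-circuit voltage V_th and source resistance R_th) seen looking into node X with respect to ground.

V_th ≈ 26.1 V, R_th ≈ 3.10 kΩ

V_th is the unloaded tap voltage: V_CC · R2/(R1+R2) = 27.9 × 0.9361 = 26.12 V.
Zeroing V_CC shorts the top of R1 to ground, so R_th = R1 ‖ R2 = 3.099 kΩ.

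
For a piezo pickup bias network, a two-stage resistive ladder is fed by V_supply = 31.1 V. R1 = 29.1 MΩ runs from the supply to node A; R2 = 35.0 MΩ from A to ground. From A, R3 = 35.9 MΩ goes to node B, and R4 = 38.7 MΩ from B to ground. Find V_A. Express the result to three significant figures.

V_A ≈ 14.0 V

Looking into the second stage from A: R3 + R4 = 74.60 MΩ appears in parallel with R2.
R2 ‖ (R3+R4) = 23.82 MΩ.
So V_A = 31.1 × 0.4501 = 14.00 V.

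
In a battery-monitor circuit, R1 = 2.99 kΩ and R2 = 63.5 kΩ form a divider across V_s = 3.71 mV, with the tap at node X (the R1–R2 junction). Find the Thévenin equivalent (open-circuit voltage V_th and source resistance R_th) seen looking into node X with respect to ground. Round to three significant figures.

V_th ≈ 3.54 mV, R_th ≈ 2.86 kΩ

With X open, the divider is unloaded: V_th = 3.71 × 63.5/66.49 = 3.543 mV.
With V_s suppressed (replaced by a short), R_th = R1 ‖ R2 = (2.990 × 63.5)/(2.990 + 63.5) = 2.856 kΩ.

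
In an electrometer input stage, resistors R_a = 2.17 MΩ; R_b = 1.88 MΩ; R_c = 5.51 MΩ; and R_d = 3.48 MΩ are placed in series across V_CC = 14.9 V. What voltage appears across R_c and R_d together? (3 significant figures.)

ΣR = 2.17 + 1.88 + 5.51 + 3.48 = 13.04 MΩ.
R_{R_c..R_d} = 5.51 + 3.48 = 8.990 MΩ.
Voltage divider: V = V_CC · (8.990 / 13.04) = 14.9 × 0.6894 = 10.27 V.

V ≈ 10.3 V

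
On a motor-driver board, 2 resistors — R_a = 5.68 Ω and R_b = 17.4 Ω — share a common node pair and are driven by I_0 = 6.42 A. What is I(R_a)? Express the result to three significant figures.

For two parallel branches, I_k = I_0 · (other R)/(sum of R).
I(R_a) = 6.42 × 17.4/(5.68 + 17.4) = 6.42 × 0.7539 = 4.840 A.

I ≈ 4.84 A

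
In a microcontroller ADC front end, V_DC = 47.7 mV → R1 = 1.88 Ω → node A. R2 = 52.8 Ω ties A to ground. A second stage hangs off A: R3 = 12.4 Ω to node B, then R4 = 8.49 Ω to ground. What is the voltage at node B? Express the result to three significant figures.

V_B ≈ 17.2 mV

The second stage (R3 + R4 = 20.89 Ω) loads node A in parallel with R2.
Effective lower resistance at A: R2 ‖ 20.89 = 14.97 Ω.
So V_A = 47.7 × 0.8884 = 42.38 mV.
Stage 2 is unloaded, so V_B = V_A · R4/(R3+R4) = 42.38 × 8.49/20.89 = 17.22 mV.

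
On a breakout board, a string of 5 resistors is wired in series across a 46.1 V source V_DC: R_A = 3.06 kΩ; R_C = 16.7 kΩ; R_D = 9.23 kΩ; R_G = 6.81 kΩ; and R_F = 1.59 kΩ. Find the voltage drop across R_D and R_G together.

Series total: ΣR = 3.06 + 16.7 + 9.23 + 6.81 + 1.59 = 37.39 kΩ.
R_{R_D..R_G} = 9.23 + 6.81 = 16.04 kΩ.
By the voltage-divider rule, V = 46.1 × 16.04/37.39 = 19.78 V.

V ≈ 19.8 V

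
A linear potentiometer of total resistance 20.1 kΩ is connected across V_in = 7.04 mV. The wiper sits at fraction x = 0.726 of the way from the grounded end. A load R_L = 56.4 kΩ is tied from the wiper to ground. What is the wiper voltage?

V_out ≈ 4.77 mV

The pot divides into 5.507 kΩ above the wiper and 14.59 kΩ below.
R_L loads the lower segment: effective lower R = 11.59 kΩ.
V_out = 7.04 × 11.59/(5.507 + 11.59) = 4.773 mV.
(Unloaded: V_out = x·V_in = 5.11 mV.)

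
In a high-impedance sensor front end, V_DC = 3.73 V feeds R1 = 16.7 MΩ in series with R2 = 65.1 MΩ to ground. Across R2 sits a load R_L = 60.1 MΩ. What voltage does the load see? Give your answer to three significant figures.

V_out ≈ 2.43 V

The load sits in parallel with R2, giving an effective lower resistance R2' = R2·R_L/(R2+R_L) = 31.25 MΩ.
Then V_out = V_DC · R2'/(R1 + R2') = 3.73 × 31.25/47.95 = 2.431 V.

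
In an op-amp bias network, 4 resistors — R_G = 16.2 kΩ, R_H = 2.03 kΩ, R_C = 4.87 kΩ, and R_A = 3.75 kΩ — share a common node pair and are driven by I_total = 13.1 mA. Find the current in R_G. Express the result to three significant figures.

Conductances: ΣG = 1/16.2 + 1/2.03 + 1/4.87 + 1/3.75 = 1.026 (1/kΩ).
R_G takes the fraction G_k/ΣG = 0.06173/1.026 = 0.06014, so I = 13.1 × 0.06014 = 0.7879 mA.

I ≈ 0.788 mA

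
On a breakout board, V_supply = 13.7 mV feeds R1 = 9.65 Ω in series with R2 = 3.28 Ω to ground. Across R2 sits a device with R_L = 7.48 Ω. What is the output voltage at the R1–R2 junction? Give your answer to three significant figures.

First combine the lower leg with the load: R2 ‖ R_L = 2.280 Ω.
Now apply the divider: V_out = 13.7 × 0.1911 = 2.618 mV.

V_out ≈ 2.62 mV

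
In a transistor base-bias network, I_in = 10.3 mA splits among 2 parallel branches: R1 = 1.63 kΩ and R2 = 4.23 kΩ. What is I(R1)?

With just two branches, the current splits inversely with resistance.
So I = 10.3 × 4.23/5.860 = 7.435 mA.

I ≈ 7.43 mA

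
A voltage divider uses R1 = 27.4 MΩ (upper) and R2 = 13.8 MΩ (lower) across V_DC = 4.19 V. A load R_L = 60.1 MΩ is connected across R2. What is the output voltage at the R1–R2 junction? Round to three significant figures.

First combine the lower leg with the load: R2 ‖ R_L = 11.22 MΩ.
Voltage divider with the loaded lower leg: V_out = 4.19 × 11.22/(27.4 + 11.22) = 4.19 × 0.2906 = 1.218 V.
(Unloaded it would be 1.40 V; the load pulls it down.)

V_out ≈ 1.22 V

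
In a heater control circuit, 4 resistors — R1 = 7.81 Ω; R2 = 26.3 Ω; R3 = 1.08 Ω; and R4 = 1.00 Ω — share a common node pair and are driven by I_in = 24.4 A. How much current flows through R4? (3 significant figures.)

Conductances: ΣG = 1/7.81 + 1/26.3 + 1/1.08 + 1/1.00 = 2.092 (1/Ω).
Current divider: I(R4) = I_in · G_k/ΣG = 24.4 × (1.000/2.092) = 24.4 × 0.4780 = 11.66 A.

I ≈ 11.7 A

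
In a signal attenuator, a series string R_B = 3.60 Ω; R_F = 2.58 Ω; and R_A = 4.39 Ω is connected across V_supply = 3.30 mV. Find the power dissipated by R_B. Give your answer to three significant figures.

The common current is I = 3.30/10.57 = 0.3122 mA.
P = I²R = 0.09747 × 3.60 = 0.3509 µW.

P ≈ 0.351 µW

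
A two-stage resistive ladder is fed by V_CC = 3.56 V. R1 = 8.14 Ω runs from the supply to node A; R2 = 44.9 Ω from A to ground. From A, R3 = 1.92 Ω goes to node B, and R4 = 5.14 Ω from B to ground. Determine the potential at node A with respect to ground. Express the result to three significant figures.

The second stage (R3 + R4 = 7.060 Ω) loads node A in parallel with R2.
Effective lower resistance at A: R2 ‖ 7.060 = 6.101 Ω.
V_A = 3.56 × 6.101/(8.14 + 6.101) = 1.525 V.

V_A ≈ 1.53 V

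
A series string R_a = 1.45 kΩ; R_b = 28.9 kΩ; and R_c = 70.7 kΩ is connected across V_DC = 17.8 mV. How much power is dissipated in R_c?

ΣR = 101.0 kΩ → I = 17.8/101.0 = 0.1762 µA.
P = I²R = 0.03103 × 70.7 = 2.194 nW.

P ≈ 2.19 nW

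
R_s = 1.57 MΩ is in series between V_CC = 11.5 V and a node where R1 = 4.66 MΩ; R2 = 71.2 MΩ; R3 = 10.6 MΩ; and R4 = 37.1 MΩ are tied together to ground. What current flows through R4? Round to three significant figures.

I ≈ 0.200 µA

Combine the parallel branches: R_p = (1/4.66 + 1/71.2 + 1/10.6 + 1/37.1)⁻¹ = 2.858 MΩ.
V_A by voltage divider: V_A = 11.5 × 2.858/(1.57 + 2.858) = 7.422 V.
Branch current I = V_A/R4 = 7.422/37.1 = 0.2001 µA.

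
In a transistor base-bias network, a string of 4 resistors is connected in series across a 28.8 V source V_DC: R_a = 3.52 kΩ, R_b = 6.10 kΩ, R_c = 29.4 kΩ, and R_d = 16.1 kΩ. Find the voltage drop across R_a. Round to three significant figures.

V ≈ 1.84 V

Total series resistance ΣR = 3.52 + 6.10 + 29.4 + 16.1 = 55.12 kΩ.
By the voltage-divider rule, V = 28.8 × 3.520/55.12 = 1.839 V.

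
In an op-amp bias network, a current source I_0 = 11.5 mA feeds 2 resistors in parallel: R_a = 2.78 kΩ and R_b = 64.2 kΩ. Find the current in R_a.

I ≈ 11.0 mA

Two-branch current divider: I_k = I_0 · R_other/(R_1 + R_2).
I(R_a) = 11.5 × 64.2/(2.78 + 64.2) = 11.5 × 0.9585 = 11.02 mA.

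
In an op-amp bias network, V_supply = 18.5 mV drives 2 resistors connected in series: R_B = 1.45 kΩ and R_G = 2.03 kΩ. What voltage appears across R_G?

V ≈ 10.8 mV

ΣR = 1.45 + 2.03 = 3.480 kΩ.
V = V_supply · R/ΣR = 18.5 × 0.5833 = 10.79 mV.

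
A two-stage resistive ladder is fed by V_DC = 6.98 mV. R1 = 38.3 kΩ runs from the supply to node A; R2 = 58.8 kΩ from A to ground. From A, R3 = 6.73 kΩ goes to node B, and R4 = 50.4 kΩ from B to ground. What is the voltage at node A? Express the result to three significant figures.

V_A ≈ 3.01 mV

Node A sees R2 in parallel with the series input of stage 2, R3 + R4 = 57.13 kΩ.
Effective lower resistance at A: R2 ‖ 57.13 = 28.98 kΩ.
So V_A = 6.98 × 0.4307 = 3.006 mV.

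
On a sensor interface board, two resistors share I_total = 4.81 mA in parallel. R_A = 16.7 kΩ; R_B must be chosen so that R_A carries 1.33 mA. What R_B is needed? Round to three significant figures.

Two-branch current divider: I_A = I_total · R_B/(R_A + R_B).
With f = 0.2765, R_B = R_A · f/(1−f) = 16.7 × 0.3822 = 6.382 kΩ.

R_B ≈ 6.38 kΩ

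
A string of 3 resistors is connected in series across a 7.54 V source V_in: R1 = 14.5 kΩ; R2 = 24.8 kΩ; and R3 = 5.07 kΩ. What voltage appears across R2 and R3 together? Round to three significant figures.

ΣR = 14.5 + 24.8 + 5.07 = 44.37 kΩ.
R_{R2..R3} = 24.8 + 5.07 = 29.87 kΩ.
By the voltage-divider rule, V = 7.54 × 29.87/44.37 = 5.076 V.

V ≈ 5.08 V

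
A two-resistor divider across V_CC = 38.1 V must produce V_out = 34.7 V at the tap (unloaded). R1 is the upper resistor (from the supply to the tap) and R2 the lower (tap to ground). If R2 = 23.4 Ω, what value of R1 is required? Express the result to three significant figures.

The divider ratio is R2/(R1+R2) = 34.7/38.1 = 0.9108.
R1 = R2·(1/k − 1) = 23.4 × 0.09798 = 2.293 Ω.

R1 ≈ 2.29 Ω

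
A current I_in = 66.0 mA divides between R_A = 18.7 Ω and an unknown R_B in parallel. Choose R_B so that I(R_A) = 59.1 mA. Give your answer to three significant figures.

Two-branch current divider: I_A = I_in · R_B/(R_A + R_B).
With f = 0.8955, R_B = R_A · f/(1−f) = 18.7 × 8.565 = 160.2 Ω.

R_B ≈ 160 Ω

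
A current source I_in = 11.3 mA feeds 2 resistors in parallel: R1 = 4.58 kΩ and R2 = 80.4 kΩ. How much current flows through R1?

For two parallel branches, I_k = I_in · (other R)/(sum of R).
I(R1) = 11.3 × 80.4/(4.58 + 80.4) = 11.3 × 0.9461 = 10.69 mA.

I ≈ 10.7 mA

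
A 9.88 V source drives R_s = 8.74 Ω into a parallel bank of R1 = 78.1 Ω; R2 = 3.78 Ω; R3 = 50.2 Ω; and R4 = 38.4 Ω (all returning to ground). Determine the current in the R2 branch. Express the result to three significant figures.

I ≈ 0.683 A

Equivalent of the parallel group: R_p = 3.093 Ω.
V_A = 9.88 × 3.093/11.83 = 2.582 V.
Branch current I = V_A/R2 = 2.582/3.78 = 0.6832 A.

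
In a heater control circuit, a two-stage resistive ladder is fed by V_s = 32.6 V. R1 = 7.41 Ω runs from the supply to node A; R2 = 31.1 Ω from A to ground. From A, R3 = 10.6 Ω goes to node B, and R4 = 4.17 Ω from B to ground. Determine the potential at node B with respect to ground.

Node A sees R2 in parallel with the series input of stage 2, R3 + R4 = 14.77 Ω.
Effective lower resistance at A: R2 ‖ 14.77 = 10.01 Ω.
V_A = 32.6 × 10.01/(7.41 + 10.01) = 18.74 V.
Then the unloaded second divider: V_B = V_A × R4/(R3+R4) = 18.74 × 0.2823 = 5.290 V.

V_B ≈ 5.29 V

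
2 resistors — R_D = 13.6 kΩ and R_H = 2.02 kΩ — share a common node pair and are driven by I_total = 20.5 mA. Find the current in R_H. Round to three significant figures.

I ≈ 17.8 mA

For two parallel branches, I_k = I_total · (other R)/(sum of R).
So I = 20.5 × 13.6/15.62 = 17.85 mA.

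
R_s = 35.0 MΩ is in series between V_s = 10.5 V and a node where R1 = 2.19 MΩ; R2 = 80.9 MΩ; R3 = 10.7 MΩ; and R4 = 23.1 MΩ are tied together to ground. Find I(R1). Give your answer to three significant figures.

I ≈ 0.216 µA

Combine the parallel branches: R_p = (1/2.19 + 1/80.9 + 1/10.7 + 1/23.1)⁻¹ = 1.651 MΩ.
Node voltage V_A = V_s · R_p/(R_s + R_p) = 10.5 × 0.04504 = 0.4730 V.
I(R1) = V_A / R1 = 0.4730/2.19 = 0.2160 µA.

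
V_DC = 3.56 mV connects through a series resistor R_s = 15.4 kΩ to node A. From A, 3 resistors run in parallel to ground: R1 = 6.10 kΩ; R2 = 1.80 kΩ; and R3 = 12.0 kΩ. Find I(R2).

I ≈ 0.148 µA

Parallel bank: R_p = 1/(1/6.10 + 1/1.80 + 1/12.0) = 1.246 kΩ.
Node voltage V_A = V_DC · R_p/(R_s + R_p) = 3.56 × 0.07483 = 0.2664 mV.
I(R2) = V_A / R2 = 0.2664/1.80 = 0.1480 µA.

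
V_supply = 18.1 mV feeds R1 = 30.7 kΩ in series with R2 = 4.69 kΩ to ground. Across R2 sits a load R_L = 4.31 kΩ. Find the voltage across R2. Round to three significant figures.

First combine the lower leg with the load: R2 ‖ R_L = 2.246 kΩ.
Now apply the divider: V_out = 18.1 × 0.06817 = 1.234 mV.

V_out ≈ 1.23 mV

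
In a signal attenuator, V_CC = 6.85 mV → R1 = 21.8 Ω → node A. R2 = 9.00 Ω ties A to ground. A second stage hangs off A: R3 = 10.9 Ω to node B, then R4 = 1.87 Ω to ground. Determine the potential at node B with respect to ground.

Node A sees R2 in parallel with the series input of stage 2, R3 + R4 = 12.77 Ω.
R2 ‖ (R3+R4) = 5.279 Ω.
First divider: V_A = V_CC · 5.279/(21.8 + 5.279) = 1.335 mV.
Then the unloaded second divider: V_B = V_A × R4/(R3+R4) = 1.335 × 0.1464 = 0.1956 mV.

V_B ≈ 0.196 mV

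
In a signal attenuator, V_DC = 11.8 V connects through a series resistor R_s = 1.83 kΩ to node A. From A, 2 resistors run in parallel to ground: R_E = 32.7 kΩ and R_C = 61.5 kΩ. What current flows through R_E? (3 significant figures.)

Equivalent of the parallel group: R_p = 21.35 kΩ.
V_A by voltage divider: V_A = 11.8 × 21.35/(1.83 + 21.35) = 10.87 V.
I(R_E) = V_A / R_E = 10.87/32.7 = 0.3324 mA.
(Equivalently: I_total = 0.5091 mA, then current-divider fraction G_k/ΣG = 0.6529.)

I ≈ 0.332 mA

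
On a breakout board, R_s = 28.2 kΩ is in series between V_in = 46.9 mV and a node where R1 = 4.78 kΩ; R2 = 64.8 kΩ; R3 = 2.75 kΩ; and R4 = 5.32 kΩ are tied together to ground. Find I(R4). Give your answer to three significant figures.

Parallel bank: R_p = 1/(1/4.78 + 1/64.8 + 1/2.75 + 1/5.32) = 1.288 kΩ.
V_A by voltage divider: V_A = 46.9 × 1.288/(28.2 + 1.288) = 2.049 mV.
I(R4) = V_A / R4 = 2.049/5.32 = 0.3851 µA.

I ≈ 0.385 µA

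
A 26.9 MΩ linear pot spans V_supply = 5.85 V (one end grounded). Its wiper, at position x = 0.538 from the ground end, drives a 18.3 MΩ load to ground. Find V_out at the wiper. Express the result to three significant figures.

V_out ≈ 2.31 V

Lower segment x·R_p = 14.47 MΩ; upper segment (1−x)·R_p = 12.43 MΩ.
(x·R_p) ‖ R_L = 8.081 MΩ.
V_out = 5.85 × 8.081/(12.43 + 8.081) = 2.305 V.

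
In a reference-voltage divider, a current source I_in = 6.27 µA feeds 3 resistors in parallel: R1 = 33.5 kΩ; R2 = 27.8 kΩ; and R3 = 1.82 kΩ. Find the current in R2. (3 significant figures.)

Conductances: ΣG = 1/33.5 + 1/27.8 + 1/1.82 = 0.6153 (1/kΩ).
By the current-divider rule, I = I_in · G_k/ΣG = 6.27 × 0.05846 = 0.3666 µA.

I ≈ 0.367 µA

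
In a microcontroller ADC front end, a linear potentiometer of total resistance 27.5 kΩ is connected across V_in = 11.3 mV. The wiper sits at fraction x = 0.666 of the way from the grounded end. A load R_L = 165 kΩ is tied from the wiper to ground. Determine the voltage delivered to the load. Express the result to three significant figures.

V_out ≈ 7.26 mV

The pot divides into 9.185 kΩ above the wiper and 18.32 kΩ below.
(x·R_p) ‖ R_L = 16.49 kΩ.
V_out = 11.3 × 16.49/(9.185 + 16.49) = 7.257 mV.
(Unloaded: V_out = x·V_in = 7.53 mV.)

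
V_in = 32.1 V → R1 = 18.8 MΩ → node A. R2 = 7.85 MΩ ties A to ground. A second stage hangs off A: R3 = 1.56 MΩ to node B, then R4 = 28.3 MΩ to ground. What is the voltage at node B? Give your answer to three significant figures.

The second stage (R3 + R4 = 29.86 MΩ) loads node A in parallel with R2.
Effective lower resistance at A: R2 ‖ 29.86 = 6.216 MΩ.
So V_A = 32.1 × 0.2485 = 7.976 V.
V_B = V_A × 0.9478 = 7.559 V.

V_B ≈ 7.56 V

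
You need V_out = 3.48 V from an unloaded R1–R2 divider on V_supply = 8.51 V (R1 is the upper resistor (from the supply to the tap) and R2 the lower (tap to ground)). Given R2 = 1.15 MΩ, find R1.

R1 ≈ 1.66 MΩ

V_out/V_supply = R2/(R1+R2) = 0.4089.
Rearranging, R1 = R2·(1−k)/k = 1.15 × 1.445 = 1.662 MΩ.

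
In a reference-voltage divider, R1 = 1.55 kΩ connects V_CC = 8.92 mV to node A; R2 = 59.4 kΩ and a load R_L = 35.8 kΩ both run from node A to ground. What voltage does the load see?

V_out ≈ 8.34 mV

First combine the lower leg with the load: R2 ‖ R_L = 22.34 kΩ.
Voltage divider with the loaded lower leg: V_out = 8.92 × 22.34/(1.55 + 22.34) = 8.92 × 0.9351 = 8.341 mV.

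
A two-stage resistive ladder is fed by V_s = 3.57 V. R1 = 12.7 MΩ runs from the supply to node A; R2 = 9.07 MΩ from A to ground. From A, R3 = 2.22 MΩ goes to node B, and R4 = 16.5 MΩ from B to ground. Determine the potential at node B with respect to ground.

V_B ≈ 1.02 V

Looking into the second stage from A: R3 + R4 = 18.72 MΩ appears in parallel with R2.
R2 ‖ (R3+R4) = 6.110 MΩ.
V_A = 3.57 × 6.110/(12.7 + 6.110) = 1.160 V.
Stage 2 is unloaded, so V_B = V_A · R4/(R3+R4) = 1.160 × 16.5/18.72 = 1.022 V.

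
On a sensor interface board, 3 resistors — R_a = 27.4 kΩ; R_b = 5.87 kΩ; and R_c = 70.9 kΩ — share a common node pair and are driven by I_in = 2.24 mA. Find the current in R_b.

I ≈ 1.73 mA

Total conductance ΣG = 1/27.4 + 1/5.87 + 1/70.9 = 0.2210 (units of 1/kΩ).
By the current-divider rule, I = I_in · G_k/ΣG = 2.24 × 0.7710 = 1.727 mA.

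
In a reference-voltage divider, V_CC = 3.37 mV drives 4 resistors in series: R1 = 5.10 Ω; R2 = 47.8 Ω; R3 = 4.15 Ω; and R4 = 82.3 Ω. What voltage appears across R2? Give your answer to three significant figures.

Series total: ΣR = 5.10 + 47.8 + 4.15 + 82.3 = 139.3 Ω.
By the voltage-divider rule, V = 3.37 × 47.80/139.3 = 1.156 mV.

V ≈ 1.16 mV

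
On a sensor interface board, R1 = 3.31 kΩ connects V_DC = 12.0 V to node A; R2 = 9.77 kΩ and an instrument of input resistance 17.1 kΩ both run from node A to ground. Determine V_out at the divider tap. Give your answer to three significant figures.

V_out ≈ 7.83 V

The load sits in parallel with R2, giving an effective lower resistance R2' = R2·R_L/(R2+R_L) = 6.218 kΩ.
Then V_out = V_DC · R2'/(R1 + R2') = 12.0 × 6.218/9.528 = 7.831 V.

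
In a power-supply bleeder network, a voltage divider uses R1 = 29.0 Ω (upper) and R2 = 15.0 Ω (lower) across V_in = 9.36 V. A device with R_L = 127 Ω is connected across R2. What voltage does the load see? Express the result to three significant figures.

R2 ‖ R_L = (15.0 × 127)/(15.0 + 127) = 13.42 Ω.
Voltage divider with the loaded lower leg: V_out = 9.36 × 13.42/(29.0 + 13.42) = 9.36 × 0.3163 = 2.960 V.

V_out ≈ 2.96 V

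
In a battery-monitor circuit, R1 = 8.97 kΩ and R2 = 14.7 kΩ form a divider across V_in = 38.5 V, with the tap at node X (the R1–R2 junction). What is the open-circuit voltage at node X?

V_th ≈ 23.9 V

With X open, the divider is unloaded: V_th = 38.5 × 14.7/23.67 = 23.91 V.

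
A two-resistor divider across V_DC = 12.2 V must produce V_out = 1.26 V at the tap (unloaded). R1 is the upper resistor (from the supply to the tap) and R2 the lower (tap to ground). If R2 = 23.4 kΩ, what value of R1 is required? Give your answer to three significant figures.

R1 ≈ 203 kΩ

Required fraction k = V_out/V_DC = 0.1033.
R1 = R2·(1/k − 1) = 23.4 × 8.683 = 203.2 kΩ.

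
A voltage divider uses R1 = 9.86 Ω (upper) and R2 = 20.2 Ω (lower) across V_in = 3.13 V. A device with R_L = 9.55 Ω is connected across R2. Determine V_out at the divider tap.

V_out ≈ 1.24 V

R2 ‖ R_L = (20.2 × 9.55)/(20.2 + 9.55) = 6.484 Ω.
Now apply the divider: V_out = 3.13 × 0.3967 = 1.242 V.
(Unloaded it would be 2.10 V; the load pulls it down.)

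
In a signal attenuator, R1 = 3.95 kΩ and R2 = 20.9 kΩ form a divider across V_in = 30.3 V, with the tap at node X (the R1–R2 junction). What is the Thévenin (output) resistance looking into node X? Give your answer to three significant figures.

Zeroing V_in shorts the top of R1 to ground, so R_th = R1 ‖ R2 = 3.322 kΩ.

R_th ≈ 3.32 kΩ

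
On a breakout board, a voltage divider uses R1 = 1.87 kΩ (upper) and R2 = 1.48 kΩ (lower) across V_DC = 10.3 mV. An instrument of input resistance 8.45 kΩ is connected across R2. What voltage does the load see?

First combine the lower leg with the load: R2 ‖ R_L = 1.259 kΩ.
Now apply the divider: V_out = 10.3 × 0.4024 = 4.145 mV.

V_out ≈ 4.15 mV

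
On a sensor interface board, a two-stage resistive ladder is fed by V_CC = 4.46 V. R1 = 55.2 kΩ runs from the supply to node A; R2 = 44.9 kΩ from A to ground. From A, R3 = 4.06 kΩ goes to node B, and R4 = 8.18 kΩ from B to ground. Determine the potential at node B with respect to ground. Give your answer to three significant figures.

Looking into the second stage from A: R3 + R4 = 12.24 kΩ appears in parallel with R2.
R2 ‖ (R3+R4) = 9.618 kΩ.
First divider: V_A = V_CC · 9.618/(55.2 + 9.618) = 0.6618 V.
Stage 2 is unloaded, so V_B = V_A · R4/(R3+R4) = 0.6618 × 8.18/12.24 = 0.4423 V.

V_B ≈ 0.442 V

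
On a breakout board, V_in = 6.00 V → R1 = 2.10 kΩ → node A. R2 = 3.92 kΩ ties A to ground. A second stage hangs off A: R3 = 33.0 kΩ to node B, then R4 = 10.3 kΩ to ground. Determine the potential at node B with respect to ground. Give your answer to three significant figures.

Node A sees R2 in parallel with the series input of stage 2, R3 + R4 = 43.30 kΩ.
Effective lower resistance at A: R2 ‖ 43.30 = 3.595 kΩ.
V_A = 6.00 × 3.595/(2.10 + 3.595) = 3.787 V.
V_B = V_A × 0.2379 = 0.9009 V.

V_B ≈ 0.901 V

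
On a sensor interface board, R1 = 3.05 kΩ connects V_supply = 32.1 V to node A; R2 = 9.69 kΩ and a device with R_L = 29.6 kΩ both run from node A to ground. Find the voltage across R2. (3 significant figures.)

First combine the lower leg with the load: R2 ‖ R_L = 7.300 kΩ.
Now apply the divider: V_out = 32.1 × 0.7053 = 22.64 V.

V_out ≈ 22.6 V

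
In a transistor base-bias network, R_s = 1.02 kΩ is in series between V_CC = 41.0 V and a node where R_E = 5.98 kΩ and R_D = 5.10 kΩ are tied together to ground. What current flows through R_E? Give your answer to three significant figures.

I ≈ 5.00 mA

Equivalent of the parallel group: R_p = 2.753 kΩ.
Node voltage V_A = V_CC · R_p/(R_s + R_p) = 41.0 × 0.7296 = 29.91 V.
I(R_E) = V_A / R_E = 29.91/5.98 = 5.002 mA.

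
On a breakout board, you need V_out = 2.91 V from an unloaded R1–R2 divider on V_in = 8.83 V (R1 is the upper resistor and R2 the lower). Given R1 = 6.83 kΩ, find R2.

R2 ≈ 3.36 kΩ

V_out/V_in = R2/(R1+R2) = 0.3296.
R2 = R1 · 0.3296/(1 − 0.3296) = 3.357 kΩ.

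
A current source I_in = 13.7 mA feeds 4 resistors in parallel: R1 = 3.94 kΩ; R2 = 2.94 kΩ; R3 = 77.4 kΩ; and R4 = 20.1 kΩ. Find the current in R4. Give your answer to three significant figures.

ΣG = 1/3.94 + 1/2.94 + 1/77.4 + 1/20.1 = 0.6566.
By the current-divider rule, I = I_in · G_k/ΣG = 13.7 × 0.07577 = 1.038 mA.

I ≈ 1.04 mA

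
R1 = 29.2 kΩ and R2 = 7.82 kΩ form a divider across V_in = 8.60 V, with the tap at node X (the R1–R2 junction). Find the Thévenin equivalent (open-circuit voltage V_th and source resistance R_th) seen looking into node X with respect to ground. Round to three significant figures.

V_th ≈ 1.82 V, R_th ≈ 6.17 kΩ

Open-circuit (no load on X): V_th = V_in · R2/(R1 + R2) = 8.60 × 7.82/(29.20 + 7.82) = 1.817 V.
With V_in suppressed (replaced by a short), R_th = R1 ‖ R2 = (29.20 × 7.82)/(29.20 + 7.82) = 6.168 kΩ.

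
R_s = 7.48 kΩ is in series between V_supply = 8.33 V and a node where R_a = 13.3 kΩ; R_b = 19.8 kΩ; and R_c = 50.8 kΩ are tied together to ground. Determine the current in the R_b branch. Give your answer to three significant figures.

Parallel bank: R_p = 1/(1/13.3 + 1/19.8 + 1/50.8) = 6.879 kΩ.
V_A by voltage divider: V_A = 8.33 × 6.879/(7.48 + 6.879) = 3.991 V.
I(R_b) = V_A / R_b = 3.991/19.8 = 0.2015 mA.

I ≈ 0.202 mA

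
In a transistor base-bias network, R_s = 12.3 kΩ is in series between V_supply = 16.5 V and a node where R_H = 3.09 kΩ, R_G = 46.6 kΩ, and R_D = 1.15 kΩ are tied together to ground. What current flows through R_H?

I ≈ 0.335 mA

Combine the parallel branches: R_p = (1/3.09 + 1/46.6 + 1/1.15)⁻¹ = 0.8233 kΩ.
Node voltage V_A = V_supply · R_p/(R_s + R_p) = 16.5 × 0.06273 = 1.035 V.
Branch current I = V_A/R_H = 1.035/3.09 = 0.3350 mA.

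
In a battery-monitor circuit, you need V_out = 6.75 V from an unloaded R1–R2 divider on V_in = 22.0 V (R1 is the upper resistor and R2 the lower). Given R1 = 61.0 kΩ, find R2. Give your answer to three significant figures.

R2 ≈ 27.0 kΩ

The divider ratio is R2/(R1+R2) = 6.75/22.0 = 0.3068.
Rearranging, R2 = R1·k/(1−k) = 61.0 × 0.4426 = 27.00 kΩ.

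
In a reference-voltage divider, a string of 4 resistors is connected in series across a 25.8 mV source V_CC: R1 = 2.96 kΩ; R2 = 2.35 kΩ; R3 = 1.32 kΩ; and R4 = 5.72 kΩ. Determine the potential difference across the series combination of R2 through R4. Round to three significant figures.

Total series resistance ΣR = 2.96 + 2.35 + 1.32 + 5.72 = 12.35 kΩ.
R_{R2..R4} = 2.35 + 1.32 + 5.72 = 9.390 kΩ.
By the voltage-divider rule, V = 25.8 × 9.390/12.35 = 19.62 mV.

V ≈ 19.6 mV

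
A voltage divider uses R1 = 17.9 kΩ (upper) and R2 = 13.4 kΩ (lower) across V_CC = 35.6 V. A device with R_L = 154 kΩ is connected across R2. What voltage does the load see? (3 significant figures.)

V_out ≈ 14.5 V

First combine the lower leg with the load: R2 ‖ R_L = 12.33 kΩ.
Now apply the divider: V_out = 35.6 × 0.4078 = 14.52 V.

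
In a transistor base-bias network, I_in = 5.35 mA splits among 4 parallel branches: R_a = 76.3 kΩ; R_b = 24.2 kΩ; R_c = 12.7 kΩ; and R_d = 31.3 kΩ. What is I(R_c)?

Conductances: ΣG = 1/76.3 + 1/24.2 + 1/12.7 + 1/31.3 = 0.1651 (1/kΩ).
R_c takes the fraction G_k/ΣG = 0.07874/0.1651 = 0.4769, so I = 5.35 × 0.4769 = 2.551 mA.

I ≈ 2.55 mA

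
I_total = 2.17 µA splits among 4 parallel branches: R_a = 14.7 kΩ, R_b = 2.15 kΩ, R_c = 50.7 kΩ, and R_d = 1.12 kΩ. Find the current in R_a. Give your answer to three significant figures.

I ≈ 0.102 µA

ΣG = 1/14.7 + 1/2.15 + 1/50.7 + 1/1.12 = 1.446.
By the current-divider rule, I = I_total · G_k/ΣG = 2.17 × 0.04705 = 0.1021 µA.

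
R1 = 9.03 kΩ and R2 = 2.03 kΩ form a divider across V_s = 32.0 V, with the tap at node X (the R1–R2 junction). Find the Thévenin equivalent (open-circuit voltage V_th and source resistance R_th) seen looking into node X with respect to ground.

With X open, the divider is unloaded: V_th = 32.0 × 2.03/11.06 = 5.873 V.
Zeroing V_s shorts the top of R1 to ground, so R_th = R1 ‖ R2 = 1.657 kΩ.

V_th ≈ 5.87 V, R_th ≈ 1.66 kΩ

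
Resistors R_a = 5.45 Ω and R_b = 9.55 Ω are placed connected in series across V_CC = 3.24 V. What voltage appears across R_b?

Series total: ΣR = 5.45 + 9.55 = 15.00 Ω.
Voltage divider: V = V_CC · (9.550 / 15.00) = 3.24 × 0.6367 = 2.063 V.

V ≈ 2.06 V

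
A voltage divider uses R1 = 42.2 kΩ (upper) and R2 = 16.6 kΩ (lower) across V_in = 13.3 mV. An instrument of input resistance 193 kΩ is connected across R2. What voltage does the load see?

The load sits in parallel with R2, giving an effective lower resistance R2' = R2·R_L/(R2+R_L) = 15.29 kΩ.
Then V_out = V_in · R2'/(R1 + R2') = 13.3 × 15.29/57.49 = 3.536 mV.

V_out ≈ 3.54 mV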